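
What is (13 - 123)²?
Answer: 12100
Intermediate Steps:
(13 - 123)² = (-110)² = 12100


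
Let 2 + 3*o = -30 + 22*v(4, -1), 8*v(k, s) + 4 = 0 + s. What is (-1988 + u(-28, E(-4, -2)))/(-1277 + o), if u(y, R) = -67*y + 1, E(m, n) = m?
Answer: 148/1723 ≈ 0.085897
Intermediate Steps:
u(y, R) = 1 - 67*y
v(k, s) = -1/2 + s/8 (v(k, s) = -1/2 + (0 + s)/8 = -1/2 + s/8)
o = -61/4 (o = -2/3 + (-30 + 22*(-1/2 + (1/8)*(-1)))/3 = -2/3 + (-30 + 22*(-1/2 - 1/8))/3 = -2/3 + (-30 + 22*(-5/8))/3 = -2/3 + (-30 - 55/4)/3 = -2/3 + (1/3)*(-175/4) = -2/3 - 175/12 = -61/4 ≈ -15.250)
(-1988 + u(-28, E(-4, -2)))/(-1277 + o) = (-1988 + (1 - 67*(-28)))/(-1277 - 61/4) = (-1988 + (1 + 1876))/(-5169/4) = (-1988 + 1877)*(-4/5169) = -111*(-4/5169) = 148/1723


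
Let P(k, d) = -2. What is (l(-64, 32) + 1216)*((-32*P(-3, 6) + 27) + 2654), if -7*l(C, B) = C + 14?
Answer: 23502690/7 ≈ 3.3575e+6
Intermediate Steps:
l(C, B) = -2 - C/7 (l(C, B) = -(C + 14)/7 = -(14 + C)/7 = -2 - C/7)
(l(-64, 32) + 1216)*((-32*P(-3, 6) + 27) + 2654) = ((-2 - ⅐*(-64)) + 1216)*((-32*(-2) + 27) + 2654) = ((-2 + 64/7) + 1216)*((64 + 27) + 2654) = (50/7 + 1216)*(91 + 2654) = (8562/7)*2745 = 23502690/7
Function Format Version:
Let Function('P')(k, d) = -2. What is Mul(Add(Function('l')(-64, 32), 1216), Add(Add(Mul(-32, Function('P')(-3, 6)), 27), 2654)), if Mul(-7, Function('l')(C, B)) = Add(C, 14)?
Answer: Rational(23502690, 7) ≈ 3.3575e+6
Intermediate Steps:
Function('l')(C, B) = Add(-2, Mul(Rational(-1, 7), C)) (Function('l')(C, B) = Mul(Rational(-1, 7), Add(C, 14)) = Mul(Rational(-1, 7), Add(14, C)) = Add(-2, Mul(Rational(-1, 7), C)))
Mul(Add(Function('l')(-64, 32), 1216), Add(Add(Mul(-32, Function('P')(-3, 6)), 27), 2654)) = Mul(Add(Add(-2, Mul(Rational(-1, 7), -64)), 1216), Add(Add(Mul(-32, -2), 27), 2654)) = Mul(Add(Add(-2, Rational(64, 7)), 1216), Add(Add(64, 27), 2654)) = Mul(Add(Rational(50, 7), 1216), Add(91, 2654)) = Mul(Rational(8562, 7), 2745) = Rational(23502690, 7)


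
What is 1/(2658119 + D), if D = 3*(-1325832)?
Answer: -1/1319377 ≈ -7.5793e-7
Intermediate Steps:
D = -3977496
1/(2658119 + D) = 1/(2658119 - 3977496) = 1/(-1319377) = -1/1319377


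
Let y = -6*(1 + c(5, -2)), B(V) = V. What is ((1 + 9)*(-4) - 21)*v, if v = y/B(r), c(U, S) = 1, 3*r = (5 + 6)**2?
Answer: 2196/121 ≈ 18.149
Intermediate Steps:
r = 121/3 (r = (5 + 6)**2/3 = (1/3)*11**2 = (1/3)*121 = 121/3 ≈ 40.333)
y = -12 (y = -6*(1 + 1) = -6*2 = -12)
v = -36/121 (v = -12/121/3 = -12*3/121 = -36/121 ≈ -0.29752)
((1 + 9)*(-4) - 21)*v = ((1 + 9)*(-4) - 21)*(-36/121) = (10*(-4) - 21)*(-36/121) = (-40 - 21)*(-36/121) = -61*(-36/121) = 2196/121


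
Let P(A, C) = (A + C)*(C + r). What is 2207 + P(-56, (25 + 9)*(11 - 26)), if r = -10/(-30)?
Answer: 872035/3 ≈ 2.9068e+5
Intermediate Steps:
r = ⅓ (r = -10*(-1/30) = ⅓ ≈ 0.33333)
P(A, C) = (⅓ + C)*(A + C) (P(A, C) = (A + C)*(C + ⅓) = (A + C)*(⅓ + C) = (⅓ + C)*(A + C))
2207 + P(-56, (25 + 9)*(11 - 26)) = 2207 + (((25 + 9)*(11 - 26))² + (⅓)*(-56) + ((25 + 9)*(11 - 26))/3 - 56*(25 + 9)*(11 - 26)) = 2207 + ((34*(-15))² - 56/3 + (34*(-15))/3 - 1904*(-15)) = 2207 + ((-510)² - 56/3 + (⅓)*(-510) - 56*(-510)) = 2207 + (260100 - 56/3 - 170 + 28560) = 2207 + 865414/3 = 872035/3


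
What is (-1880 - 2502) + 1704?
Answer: -2678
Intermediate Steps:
(-1880 - 2502) + 1704 = -4382 + 1704 = -2678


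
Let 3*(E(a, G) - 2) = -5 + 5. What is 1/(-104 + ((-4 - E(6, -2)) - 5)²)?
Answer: 1/17 ≈ 0.058824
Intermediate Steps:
E(a, G) = 2 (E(a, G) = 2 + (-5 + 5)/3 = 2 + (⅓)*0 = 2 + 0 = 2)
1/(-104 + ((-4 - E(6, -2)) - 5)²) = 1/(-104 + ((-4 - 1*2) - 5)²) = 1/(-104 + ((-4 - 2) - 5)²) = 1/(-104 + (-6 - 5)²) = 1/(-104 + (-11)²) = 1/(-104 + 121) = 1/17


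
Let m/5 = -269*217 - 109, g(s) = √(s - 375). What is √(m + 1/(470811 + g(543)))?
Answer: √(-137669844509 - 584820*√42)/√(470811 + 2*√42) ≈ 540.75*I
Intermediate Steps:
g(s) = √(-375 + s)
m = -292410 (m = 5*(-269*217 - 109) = 5*(-58373 - 109) = 5*(-58482) = -292410)
√(m + 1/(470811 + g(543))) = √(-292410 + 1/(470811 + √(-375 + 543))) = √(-292410 + 1/(470811 + √168)) = √(-292410 + 1/(470811 + 2*√42))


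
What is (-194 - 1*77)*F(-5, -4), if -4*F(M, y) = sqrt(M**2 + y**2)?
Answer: 271*sqrt(41)/4 ≈ 433.81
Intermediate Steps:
F(M, y) = -sqrt(M**2 + y**2)/4
(-194 - 1*77)*F(-5, -4) = (-194 - 1*77)*(-sqrt((-5)**2 + (-4)**2)/4) = (-194 - 77)*(-sqrt(25 + 16)/4) = -(-271)*sqrt(41)/4 = 271*sqrt(41)/4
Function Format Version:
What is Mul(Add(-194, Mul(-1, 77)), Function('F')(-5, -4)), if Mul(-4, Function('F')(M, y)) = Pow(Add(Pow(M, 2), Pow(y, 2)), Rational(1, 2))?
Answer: Mul(Rational(271, 4), Pow(41, Rational(1, 2))) ≈ 433.81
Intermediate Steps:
Function('F')(M, y) = Mul(Rational(-1, 4), Pow(Add(Pow(M, 2), Pow(y, 2)), Rational(1, 2)))
Mul(Add(-194, Mul(-1, 77)), Function('F')(-5, -4)) = Mul(Add(-194, Mul(-1, 77)), Mul(Rational(-1, 4), Pow(Add(Pow(-5, 2), Pow(-4, 2)), Rational(1, 2)))) = Mul(Add(-194, -77), Mul(Rational(-1, 4), Pow(Add(25, 16), Rational(1, 2)))) = Mul(-271, Mul(Rational(-1, 4), Pow(41, Rational(1, 2)))) = Mul(Rational(271, 4), Pow(41, Rational(1, 2)))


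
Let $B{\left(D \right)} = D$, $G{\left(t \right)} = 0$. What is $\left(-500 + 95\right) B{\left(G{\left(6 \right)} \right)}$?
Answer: $0$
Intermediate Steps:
$\left(-500 + 95\right) B{\left(G{\left(6 \right)} \right)} = \left(-500 + 95\right) 0 = \left(-405\right) 0 = 0$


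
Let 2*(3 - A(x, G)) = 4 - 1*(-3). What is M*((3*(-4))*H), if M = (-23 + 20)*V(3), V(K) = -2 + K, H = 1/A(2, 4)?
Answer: -72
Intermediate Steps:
A(x, G) = -½ (A(x, G) = 3 - (4 - 1*(-3))/2 = 3 - (4 + 3)/2 = 3 - ½*7 = 3 - 7/2 = -½)
H = -2 (H = 1/(-½) = -2)
M = -3 (M = (-23 + 20)*(-2 + 3) = -3*1 = -3)
M*((3*(-4))*H) = -3*3*(-4)*(-2) = -(-36)*(-2) = -3*24 = -72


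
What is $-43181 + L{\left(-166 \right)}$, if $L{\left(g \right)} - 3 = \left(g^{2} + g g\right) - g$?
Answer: $12100$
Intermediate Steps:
$L{\left(g \right)} = 3 - g + 2 g^{2}$ ($L{\left(g \right)} = 3 - \left(g - g^{2} - g g\right) = 3 - \left(g - 2 g^{2}\right) = 3 + \left(2 g^{2} - g\right) = 3 + \left(- g + 2 g^{2}\right) = 3 - g + 2 g^{2}$)
$-43181 + L{\left(-166 \right)} = -43181 + \left(3 - -166 + 2 \left(-166\right)^{2}\right) = -43181 + \left(3 + 166 + 2 \cdot 27556\right) = -43181 + \left(3 + 166 + 55112\right) = -43181 + 55281 = 12100$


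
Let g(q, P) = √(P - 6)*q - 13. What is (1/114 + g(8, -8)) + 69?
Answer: 6385/114 + 8*I*√14 ≈ 56.009 + 29.933*I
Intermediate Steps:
g(q, P) = -13 + q*√(-6 + P) (g(q, P) = √(-6 + P)*q - 13 = q*√(-6 + P) - 13 = -13 + q*√(-6 + P))
(1/114 + g(8, -8)) + 69 = (1/114 + (-13 + 8*√(-6 - 8))) + 69 = (1/114 + (-13 + 8*√(-14))) + 69 = (1/114 + (-13 + 8*(I*√14))) + 69 = (1/114 + (-13 + 8*I*√14)) + 69 = (-1481/114 + 8*I*√14) + 69 = 6385/114 + 8*I*√14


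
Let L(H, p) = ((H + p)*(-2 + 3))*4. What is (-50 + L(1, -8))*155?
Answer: -12090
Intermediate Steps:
L(H, p) = 4*H + 4*p (L(H, p) = ((H + p)*1)*4 = (H + p)*4 = 4*H + 4*p)
(-50 + L(1, -8))*155 = (-50 + (4*1 + 4*(-8)))*155 = (-50 + (4 - 32))*155 = (-50 - 28)*155 = -78*155 = -12090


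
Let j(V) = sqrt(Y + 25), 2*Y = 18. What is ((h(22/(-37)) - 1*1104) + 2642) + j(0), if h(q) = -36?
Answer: 1502 + sqrt(34) ≈ 1507.8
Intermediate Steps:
Y = 9 (Y = (1/2)*18 = 9)
j(V) = sqrt(34) (j(V) = sqrt(9 + 25) = sqrt(34))
((h(22/(-37)) - 1*1104) + 2642) + j(0) = ((-36 - 1*1104) + 2642) + sqrt(34) = ((-36 - 1104) + 2642) + sqrt(34) = (-1140 + 2642) + sqrt(34) = 1502 + sqrt(34)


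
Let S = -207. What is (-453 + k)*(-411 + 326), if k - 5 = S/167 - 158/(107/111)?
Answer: 931286095/17869 ≈ 52117.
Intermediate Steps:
k = -2861650/17869 (k = 5 + (-207/167 - 158/(107/111)) = 5 + (-207*1/167 - 158/(107*(1/111))) = 5 + (-207/167 - 158/107/111) = 5 + (-207/167 - 158*111/107) = 5 + (-207/167 - 17538/107) = 5 - 2950995/17869 = -2861650/17869 ≈ -160.15)
(-453 + k)*(-411 + 326) = (-453 - 2861650/17869)*(-411 + 326) = -10956307/17869*(-85) = 931286095/17869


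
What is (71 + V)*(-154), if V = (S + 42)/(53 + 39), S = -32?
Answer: -251867/23 ≈ -10951.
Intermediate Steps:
V = 5/46 (V = (-32 + 42)/(53 + 39) = 10/92 = 10*(1/92) = 5/46 ≈ 0.10870)
(71 + V)*(-154) = (71 + 5/46)*(-154) = (3271/46)*(-154) = -251867/23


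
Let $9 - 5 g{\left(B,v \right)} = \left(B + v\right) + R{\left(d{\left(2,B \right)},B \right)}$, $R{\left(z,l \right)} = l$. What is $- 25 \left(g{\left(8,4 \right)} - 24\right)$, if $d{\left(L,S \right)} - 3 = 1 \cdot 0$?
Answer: $655$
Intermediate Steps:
$d{\left(L,S \right)} = 3$ ($d{\left(L,S \right)} = 3 + 1 \cdot 0 = 3 + 0 = 3$)
$g{\left(B,v \right)} = \frac{9}{5} - \frac{2 B}{5} - \frac{v}{5}$ ($g{\left(B,v \right)} = \frac{9}{5} - \frac{\left(B + v\right) + B}{5} = \frac{9}{5} - \frac{v + 2 B}{5} = \frac{9}{5} - \left(\frac{v}{5} + \frac{2 B}{5}\right) = \frac{9}{5} - \frac{2 B}{5} - \frac{v}{5}$)
$- 25 \left(g{\left(8,4 \right)} - 24\right) = - 25 \left(\left(\frac{9}{5} - \frac{16}{5} - \frac{4}{5}\right) - 24\right) = - 25 \left(- \frac{11}{5} - 24\right) = \left(-25\right) \left(- \frac{131}{5}\right) = 655$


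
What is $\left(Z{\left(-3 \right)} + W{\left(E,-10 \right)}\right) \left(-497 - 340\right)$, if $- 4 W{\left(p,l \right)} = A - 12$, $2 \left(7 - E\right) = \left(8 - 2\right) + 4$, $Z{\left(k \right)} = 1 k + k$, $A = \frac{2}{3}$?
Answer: $\frac{5301}{2} \approx 2650.5$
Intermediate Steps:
$A = \frac{2}{3}$ ($A = 2 \cdot \frac{1}{3} = \frac{2}{3} \approx 0.66667$)
$Z{\left(k \right)} = 2 k$ ($Z{\left(k \right)} = k + k = 2 k$)
$E = 2$ ($E = 7 - \frac{\left(8 - 2\right) + 4}{2} = 7 - \frac{6 + 4}{2} = 7 - 5 = 2$)
$W{\left(p,l \right)} = \frac{17}{6}$ ($W{\left(p,l \right)} = - \frac{\frac{2}{3} - 12}{4} = \left(- \frac{1}{4}\right) \left(- \frac{34}{3}\right) = \frac{17}{6}$)
$\left(Z{\left(-3 \right)} + W{\left(E,-10 \right)}\right) \left(-497 - 340\right) = \left(2 \left(-3\right) + \frac{17}{6}\right) \left(-497 - 340\right) = \left(-6 + \frac{17}{6}\right) \left(-837\right) = \left(- \frac{19}{6}\right) \left(-837\right) = \frac{5301}{2}$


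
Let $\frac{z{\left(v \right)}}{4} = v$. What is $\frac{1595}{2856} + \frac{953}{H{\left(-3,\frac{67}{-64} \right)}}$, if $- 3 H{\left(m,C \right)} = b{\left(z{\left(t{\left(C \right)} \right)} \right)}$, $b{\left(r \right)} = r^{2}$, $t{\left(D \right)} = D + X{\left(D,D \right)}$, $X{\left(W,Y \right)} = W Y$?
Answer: $- \frac{317106569167}{4273528} \approx -74203.0$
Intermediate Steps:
$t{\left(D \right)} = D + D^{2}$ ($t{\left(D \right)} = D + D D = D + D^{2}$)
$z{\left(v \right)} = 4 v$
$H{\left(m,C \right)} = - \frac{16 C^{2} \left(1 + C\right)^{2}}{3}$ ($H{\left(m,C \right)} = - \frac{\left(4 C \left(1 + C\right)\right)^{2}}{3} = - \frac{16 C^{2} \left(1 + C\right)^{2}}{3}$)
$\frac{1595}{2856} + \frac{953}{H{\left(-3,\frac{67}{-64} \right)}} = \frac{1595}{2856} + \frac{953}{\left(- \frac{16}{3}\right) \left(\frac{67}{-64}\right)^{2} \left(1 + \frac{67}{-64}\right)^{2}} = 1595 \cdot \frac{1}{2856} + \frac{953}{\left(- \frac{16}{3}\right) \left(67 \left(- \frac{1}{64}\right)\right)^{2} \left(1 + 67 \left(- \frac{1}{64}\right)\right)^{2}} = \frac{1595}{2856} + \frac{953}{\left(- \frac{16}{3}\right) \left(- \frac{67}{64}\right)^{2} \left(1 - \frac{67}{64}\right)^{2}} = \frac{1595}{2856} + \frac{953}{\left(- \frac{16}{3}\right) \frac{4489}{4096} \left(- \frac{3}{64}\right)^{2}} = \frac{1595}{2856} + \frac{953}{\left(- \frac{16}{3}\right) \frac{4489}{4096} \cdot \frac{9}{4096}} = \frac{1595}{2856} + \frac{953}{- \frac{13467}{1048576}} = \frac{1595}{2856} + 953 \left(- \frac{1048576}{13467}\right) = \frac{1595}{2856} - \frac{999292928}{13467} = - \frac{317106569167}{4273528}$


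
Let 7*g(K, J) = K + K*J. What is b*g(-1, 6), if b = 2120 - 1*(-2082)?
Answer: -4202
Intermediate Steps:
g(K, J) = K/7 + J*K/7 (g(K, J) = (K + K*J)/7 = (K + J*K)/7 = K/7 + J*K/7)
b = 4202 (b = 2120 + 2082 = 4202)
b*g(-1, 6) = 4202*((⅐)*(-1)*(1 + 6)) = 4202*((⅐)*(-1)*7) = 4202*(-1) = -4202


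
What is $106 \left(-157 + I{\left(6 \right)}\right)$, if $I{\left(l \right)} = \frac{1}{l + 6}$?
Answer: $- \frac{99799}{6} \approx -16633.0$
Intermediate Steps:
$I{\left(l \right)} = \frac{1}{6 + l}$
$106 \left(-157 + I{\left(6 \right)}\right) = 106 \left(-157 + \frac{1}{6 + 6}\right) = 106 \left(-157 + \frac{1}{12}\right) = 106 \left(- \frac{1883}{12}\right) = - \frac{99799}{6}$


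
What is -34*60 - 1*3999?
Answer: -6039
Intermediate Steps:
-34*60 - 1*3999 = -2040 - 3999 = -6039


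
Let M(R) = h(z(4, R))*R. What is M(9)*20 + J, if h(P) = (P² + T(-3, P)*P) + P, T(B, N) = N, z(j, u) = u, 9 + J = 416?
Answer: 31187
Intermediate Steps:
J = 407 (J = -9 + 416 = 407)
h(P) = P + 2*P² (h(P) = (P² + P*P) + P = (P² + P²) + P = 2*P² + P = P + 2*P²)
M(R) = R²*(1 + 2*R) (M(R) = (R*(1 + 2*R))*R = R²*(1 + 2*R))
M(9)*20 + J = (9²*(1 + 2*9))*20 + 407 = (81*(1 + 18))*20 + 407 = (81*19)*20 + 407 = 1539*20 + 407 = 30780 + 407 = 31187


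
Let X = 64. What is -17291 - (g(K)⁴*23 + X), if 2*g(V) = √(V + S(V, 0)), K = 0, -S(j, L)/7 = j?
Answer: -17355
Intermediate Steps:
S(j, L) = -7*j
g(V) = √6*√(-V)/2 (g(V) = √(V - 7*V)/2 = √(-6*V)/2 = (√6*√(-V))/2 = √6*√(-V)/2)
-17291 - (g(K)⁴*23 + X) = -17291 - ((√6*√(-1*0)/2)⁴*23 + 64) = -17291 - ((√6*√0/2)⁴*23 + 64) = -17291 - (((½)*√6*0)⁴*23 + 64) = -17291 - (0⁴*23 + 64) = -17291 - (0*23 + 64) = -17291 - (0 + 64) = -17291 - 1*64 = -17291 - 64 = -17355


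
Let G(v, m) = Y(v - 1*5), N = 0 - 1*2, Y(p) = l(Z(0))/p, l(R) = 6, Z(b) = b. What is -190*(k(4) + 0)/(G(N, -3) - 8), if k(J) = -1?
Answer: -665/31 ≈ -21.452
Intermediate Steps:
Y(p) = 6/p
N = -2 (N = 0 - 2 = -2)
G(v, m) = 6/(-5 + v) (G(v, m) = 6/(v - 1*5) = 6/(v - 5) = 6/(-5 + v))
-190*(k(4) + 0)/(G(N, -3) - 8) = -190*(-1 + 0)/(6/(-5 - 2) - 8) = -(-190)/(6/(-7) - 8) = -(-190)/(6*(-1/7) - 8) = -(-190)/(-6/7 - 8) = -(-190)/(-62/7) = -(-190)*(-7)/62 = -190*7/62 = -665/31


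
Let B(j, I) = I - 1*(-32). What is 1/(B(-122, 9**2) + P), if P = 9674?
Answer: 1/9787 ≈ 0.00010218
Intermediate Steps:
B(j, I) = 32 + I (B(j, I) = I + 32 = 32 + I)
1/(B(-122, 9**2) + P) = 1/((32 + 9**2) + 9674) = 1/((32 + 81) + 9674) = 1/(113 + 9674) = 1/9787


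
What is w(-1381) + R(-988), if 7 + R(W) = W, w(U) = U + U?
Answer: -3757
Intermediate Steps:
w(U) = 2*U
R(W) = -7 + W
w(-1381) + R(-988) = 2*(-1381) + (-7 - 988) = -2762 - 995 = -3757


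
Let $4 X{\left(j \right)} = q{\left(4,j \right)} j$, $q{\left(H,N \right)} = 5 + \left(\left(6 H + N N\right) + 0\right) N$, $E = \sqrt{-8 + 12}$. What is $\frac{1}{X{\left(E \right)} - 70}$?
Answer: $- \frac{2}{79} \approx -0.025316$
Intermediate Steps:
$E = 2$ ($E = \sqrt{4} = 2$)
$q{\left(H,N \right)} = 5 + N \left(N^{2} + 6 H\right)$ ($q{\left(H,N \right)} = 5 + \left(\left(6 H + N^{2}\right) + 0\right) N = 5 + \left(\left(N^{2} + 6 H\right) + 0\right) N = 5 + \left(N^{2} + 6 H\right) N = 5 + N \left(N^{2} + 6 H\right)$)
$X{\left(j \right)} = \frac{j \left(5 + j^{3} + 24 j\right)}{4}$ ($X{\left(j \right)} = \frac{\left(5 + j^{3} + 6 \cdot 4 j\right) j}{4} = \frac{\left(5 + j^{3} + 24 j\right) j}{4} = \frac{j \left(5 + j^{3} + 24 j\right)}{4}$)
$\frac{1}{X{\left(E \right)} - 70} = \frac{1}{\frac{1}{4} \cdot 2 \left(5 + 2^{3} + 24 \cdot 2\right) - 70} = \frac{1}{\frac{1}{4} \cdot 2 \left(5 + 8 + 48\right) - 70} = \frac{1}{\frac{1}{4} \cdot 2 \cdot 61 - 70} = \frac{1}{\frac{61}{2} - 70} = \frac{1}{- \frac{79}{2}} = - \frac{2}{79}$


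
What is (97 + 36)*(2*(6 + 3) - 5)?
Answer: 1729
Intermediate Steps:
(97 + 36)*(2*(6 + 3) - 5) = 133*(2*9 - 5) = 133*(18 - 5) = 133*13 = 1729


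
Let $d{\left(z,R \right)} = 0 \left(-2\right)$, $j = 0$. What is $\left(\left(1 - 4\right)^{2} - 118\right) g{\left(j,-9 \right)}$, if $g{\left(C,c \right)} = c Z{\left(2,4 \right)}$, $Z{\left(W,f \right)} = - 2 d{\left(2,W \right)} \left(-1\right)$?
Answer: $0$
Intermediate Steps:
$d{\left(z,R \right)} = 0$
$Z{\left(W,f \right)} = 0$ ($Z{\left(W,f \right)} = \left(-2\right) 0 \left(-1\right) = 0 \left(-1\right) = 0$)
$g{\left(C,c \right)} = 0$ ($g{\left(C,c \right)} = c 0 = 0$)
$\left(\left(1 - 4\right)^{2} - 118\right) g{\left(j,-9 \right)} = \left(\left(1 - 4\right)^{2} - 118\right) 0 = \left(\left(-3\right)^{2} - 118\right) 0 = \left(9 - 118\right) 0 = \left(-109\right) 0 = 0$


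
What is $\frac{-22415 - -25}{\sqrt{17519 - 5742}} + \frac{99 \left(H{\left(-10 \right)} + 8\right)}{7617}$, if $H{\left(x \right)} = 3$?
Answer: $\frac{363}{2539} - \frac{22390 \sqrt{11777}}{11777} \approx -206.17$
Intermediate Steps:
$\frac{-22415 - -25}{\sqrt{17519 - 5742}} + \frac{99 \left(H{\left(-10 \right)} + 8\right)}{7617} = \frac{-22415 - -25}{\sqrt{17519 - 5742}} + \frac{99 \left(3 + 8\right)}{7617} = \frac{-22415 + 25}{\sqrt{11777}} + 99 \cdot 11 \cdot \frac{1}{7617} = - 22390 \frac{\sqrt{11777}}{11777} + 1089 \cdot \frac{1}{7617} = - \frac{22390 \sqrt{11777}}{11777} + \frac{363}{2539} = \frac{363}{2539} - \frac{22390 \sqrt{11777}}{11777}$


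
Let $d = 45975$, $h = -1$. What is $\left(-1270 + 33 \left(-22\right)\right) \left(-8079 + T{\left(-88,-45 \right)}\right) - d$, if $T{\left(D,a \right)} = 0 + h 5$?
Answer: $16089689$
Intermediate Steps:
$T{\left(D,a \right)} = -5$ ($T{\left(D,a \right)} = 0 - 5 = -5$)
$\left(-1270 + 33 \left(-22\right)\right) \left(-8079 + T{\left(-88,-45 \right)}\right) - d = \left(-1270 + 33 \left(-22\right)\right) \left(-8079 - 5\right) - 45975 = \left(-1270 - 726\right) \left(-8084\right) - 45975 = \left(-1996\right) \left(-8084\right) - 45975 = 16135664 - 45975 = 16089689$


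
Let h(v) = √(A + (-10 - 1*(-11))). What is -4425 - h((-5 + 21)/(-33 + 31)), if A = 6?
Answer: -4425 - √7 ≈ -4427.6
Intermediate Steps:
h(v) = √7 (h(v) = √(6 + (-10 - 1*(-11))) = √(6 + (-10 + 11)) = √(6 + 1) = √7)
-4425 - h((-5 + 21)/(-33 + 31)) = -4425 - √7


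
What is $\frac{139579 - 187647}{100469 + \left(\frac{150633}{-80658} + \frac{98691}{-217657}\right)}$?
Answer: $- \frac{93763461290312}{195974527119995} \approx -0.47845$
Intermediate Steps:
$\frac{139579 - 187647}{100469 + \left(\frac{150633}{-80658} + \frac{98691}{-217657}\right)} = - \frac{48068}{100469 + \left(150633 \left(- \frac{1}{80658}\right) + 98691 \left(- \frac{1}{217657}\right)\right)} = - \frac{48068}{100469 - \frac{4527393951}{1950642034}} = - \frac{48068}{\frac{195974527119995}{1950642034}} = \left(-48068\right) \frac{1950642034}{195974527119995} = - \frac{93763461290312}{195974527119995}$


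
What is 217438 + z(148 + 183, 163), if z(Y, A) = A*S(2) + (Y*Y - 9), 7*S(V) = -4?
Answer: 2288278/7 ≈ 3.2690e+5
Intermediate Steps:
S(V) = -4/7 (S(V) = (⅐)*(-4) = -4/7)
z(Y, A) = -9 + Y² - 4*A/7 (z(Y, A) = A*(-4/7) + (Y*Y - 9) = -4*A/7 + (Y² - 9) = -4*A/7 + (-9 + Y²) = -9 + Y² - 4*A/7)
217438 + z(148 + 183, 163) = 217438 + (-9 + (148 + 183)² - 4/7*163) = 217438 + (-9 + 331² - 652/7) = 217438 + (-9 + 109561 - 652/7) = 217438 + 766212/7 = 2288278/7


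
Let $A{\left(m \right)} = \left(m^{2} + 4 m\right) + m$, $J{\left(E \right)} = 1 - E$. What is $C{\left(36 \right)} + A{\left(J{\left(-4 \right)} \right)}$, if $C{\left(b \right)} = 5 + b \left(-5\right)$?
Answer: $-125$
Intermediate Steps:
$C{\left(b \right)} = 5 - 5 b$
$A{\left(m \right)} = m^{2} + 5 m$
$C{\left(36 \right)} + A{\left(J{\left(-4 \right)} \right)} = \left(5 - 180\right) + \left(1 - -4\right) \left(5 + \left(1 - -4\right)\right) = \left(5 - 180\right) + \left(1 + 4\right) \left(5 + \left(1 + 4\right)\right) = -175 + 5 \left(5 + 5\right) = -175 + 5 \cdot 10 = -175 + 50 = -125$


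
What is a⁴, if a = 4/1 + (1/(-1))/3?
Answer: 14641/81 ≈ 180.75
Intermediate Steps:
a = 11/3 (a = 4*1 + (1*(-1))*(⅓) = 4 - 1*⅓ = 4 - ⅓ = 11/3 ≈ 3.6667)
a⁴ = (11/3)⁴ = 14641/81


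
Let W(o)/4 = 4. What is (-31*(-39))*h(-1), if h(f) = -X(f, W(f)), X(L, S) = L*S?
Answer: 19344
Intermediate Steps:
W(o) = 16 (W(o) = 4*4 = 16)
h(f) = -16*f (h(f) = -f*16 = -16*f)
(-31*(-39))*h(-1) = (-31*(-39))*(-16*(-1)) = 1209*16 = 19344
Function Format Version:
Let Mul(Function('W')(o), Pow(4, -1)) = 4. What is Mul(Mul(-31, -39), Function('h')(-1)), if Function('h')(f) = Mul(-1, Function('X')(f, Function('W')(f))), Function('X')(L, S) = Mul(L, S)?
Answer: 19344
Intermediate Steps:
Function('W')(o) = 16 (Function('W')(o) = Mul(4, 4) = 16)
Function('h')(f) = Mul(-16, f) (Function('h')(f) = Mul(-1, Mul(f, 16)) = Mul(-1, Mul(16, f)) = Mul(-16, f))
Mul(Mul(-31, -39), Function('h')(-1)) = Mul(Mul(-31, -39), Mul(-16, -1)) = Mul(1209, 16) = 19344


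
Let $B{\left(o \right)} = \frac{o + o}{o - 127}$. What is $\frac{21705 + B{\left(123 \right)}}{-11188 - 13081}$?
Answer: $- \frac{43287}{48538} \approx -0.89182$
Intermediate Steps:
$B{\left(o \right)} = \frac{2 o}{-127 + o}$
$\frac{21705 + B{\left(123 \right)}}{-11188 - 13081} = \frac{21705 + 2 \cdot 123 \frac{1}{-127 + 123}}{-11188 - 13081} = \frac{21705 + 2 \cdot 123 \frac{1}{-4}}{-24269} = \left(21705 + 2 \cdot 123 \left(- \frac{1}{4}\right)\right) \left(- \frac{1}{24269}\right) = \left(21705 - \frac{123}{2}\right) \left(- \frac{1}{24269}\right) = \frac{43287}{2} \left(- \frac{1}{24269}\right) = - \frac{43287}{48538}$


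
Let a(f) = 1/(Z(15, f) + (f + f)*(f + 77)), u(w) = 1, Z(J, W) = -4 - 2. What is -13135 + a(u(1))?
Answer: -1970249/150 ≈ -13135.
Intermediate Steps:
Z(J, W) = -6
a(f) = 1/(-6 + 2*f*(77 + f)) (a(f) = 1/(-6 + (f + f)*(f + 77)) = 1/(-6 + (2*f)*(77 + f)) = 1/(-6 + 2*f*(77 + f)))
-13135 + a(u(1)) = -13135 + 1/(2*(-3 + 1**2 + 77*1)) = -13135 + 1/(2*(-3 + 1 + 77)) = -13135 + (1/2)/75 = -13135 + (1/2)*(1/75) = -13135 + 1/150 = -1970249/150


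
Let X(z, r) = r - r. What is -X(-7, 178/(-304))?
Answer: 0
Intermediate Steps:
X(z, r) = 0
-X(-7, 178/(-304)) = -1*0 = 0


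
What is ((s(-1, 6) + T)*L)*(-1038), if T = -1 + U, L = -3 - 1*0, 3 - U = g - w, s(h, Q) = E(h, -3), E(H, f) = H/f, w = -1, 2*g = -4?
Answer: 10380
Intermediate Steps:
g = -2 (g = (½)*(-4) = -2)
s(h, Q) = -h/3 (s(h, Q) = h/(-3) = h*(-⅓) = -h/3)
U = 4 (U = 3 - (-2 - 1*(-1)) = 3 - (-2 + 1) = 3 - 1*(-1) = 3 + 1 = 4)
L = -3 (L = -3 + 0 = -3)
T = 3 (T = -1 + 4 = 3)
((s(-1, 6) + T)*L)*(-1038) = ((-⅓*(-1) + 3)*(-3))*(-1038) = ((⅓ + 3)*(-3))*(-1038) = ((10/3)*(-3))*(-1038) = -10*(-1038) = 10380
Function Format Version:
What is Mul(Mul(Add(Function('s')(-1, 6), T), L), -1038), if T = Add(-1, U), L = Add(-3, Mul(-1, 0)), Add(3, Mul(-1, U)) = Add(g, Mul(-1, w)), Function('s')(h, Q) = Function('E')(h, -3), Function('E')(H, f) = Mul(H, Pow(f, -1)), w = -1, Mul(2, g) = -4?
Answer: 10380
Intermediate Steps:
g = -2 (g = Mul(Rational(1, 2), -4) = -2)
Function('s')(h, Q) = Mul(Rational(-1, 3), h) (Function('s')(h, Q) = Mul(h, Pow(-3, -1)) = Mul(h, Rational(-1, 3)) = Mul(Rational(-1, 3), h))
U = 4 (U = Add(3, Mul(-1, Add(-2, Mul(-1, -1)))) = Add(3, Mul(-1, Add(-2, 1))) = Add(3, Mul(-1, -1)) = Add(3, 1) = 4)
L = -3 (L = Add(-3, 0) = -3)
T = 3 (T = Add(-1, 4) = 3)
Mul(Mul(Add(Function('s')(-1, 6), T), L), -1038) = Mul(Mul(Add(Mul(Rational(-1, 3), -1), 3), -3), -1038) = Mul(Mul(Add(Rational(1, 3), 3), -3), -1038) = Mul(Mul(Rational(10, 3), -3), -1038) = Mul(-10, -1038) = 10380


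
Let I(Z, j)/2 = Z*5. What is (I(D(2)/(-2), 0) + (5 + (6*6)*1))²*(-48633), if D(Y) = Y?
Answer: -46736313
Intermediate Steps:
I(Z, j) = 10*Z (I(Z, j) = 2*(Z*5) = 2*(5*Z) = 10*Z)
(I(D(2)/(-2), 0) + (5 + (6*6)*1))²*(-48633) = (10*(2/(-2)) + (5 + (6*6)*1))²*(-48633) = (10*(2*(-½)) + (5 + 36*1))²*(-48633) = (10*(-1) + (5 + 36))²*(-48633) = (-10 + 41)²*(-48633) = 31²*(-48633) = 961*(-48633) = -46736313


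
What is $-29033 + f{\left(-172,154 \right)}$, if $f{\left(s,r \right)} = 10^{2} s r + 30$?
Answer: $-2677803$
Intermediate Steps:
$f{\left(s,r \right)} = 30 + 100 r s$ ($f{\left(s,r \right)} = 100 s r + 30 = 100 r s + 30 = 30 + 100 r s$)
$-29033 + f{\left(-172,154 \right)} = -29033 + \left(30 + 100 \cdot 154 \left(-172\right)\right) = -29033 + \left(30 - 2648800\right) = -29033 - 2648770 = -2677803$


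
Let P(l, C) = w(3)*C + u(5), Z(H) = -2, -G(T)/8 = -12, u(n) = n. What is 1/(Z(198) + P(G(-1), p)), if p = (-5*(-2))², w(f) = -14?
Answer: -1/1397 ≈ -0.00071582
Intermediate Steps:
G(T) = 96 (G(T) = -8*(-12) = 96)
p = 100 (p = 10² = 100)
P(l, C) = 5 - 14*C (P(l, C) = -14*C + 5 = 5 - 14*C)
1/(Z(198) + P(G(-1), p)) = 1/(-2 + (5 - 14*100)) = 1/(-2 + (5 - 1400)) = 1/(-2 - 1395) = 1/(-1397) = -1/1397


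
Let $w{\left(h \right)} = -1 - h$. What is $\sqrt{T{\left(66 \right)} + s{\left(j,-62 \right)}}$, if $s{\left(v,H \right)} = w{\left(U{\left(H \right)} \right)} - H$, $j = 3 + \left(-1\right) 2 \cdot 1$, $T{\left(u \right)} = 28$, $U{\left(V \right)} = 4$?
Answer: $\sqrt{85} \approx 9.2195$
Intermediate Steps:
$j = 1$ ($j = 3 - 2 = 1$)
$s{\left(v,H \right)} = -5 - H$ ($s{\left(v,H \right)} = \left(-1 - 4\right) - H = -5 - H$)
$\sqrt{T{\left(66 \right)} + s{\left(j,-62 \right)}} = \sqrt{28 - -57} = \sqrt{28 + \left(-5 + 62\right)} = \sqrt{28 + 57} = \sqrt{85}$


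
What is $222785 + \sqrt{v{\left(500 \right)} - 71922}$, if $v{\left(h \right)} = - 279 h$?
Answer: $222785 + i \sqrt{211422} \approx 2.2279 \cdot 10^{5} + 459.81 i$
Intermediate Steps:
$222785 + \sqrt{v{\left(500 \right)} - 71922} = 222785 + \sqrt{\left(-279\right) 500 - 71922} = 222785 + \sqrt{-139500 - 71922} = 222785 + \sqrt{-211422} = 222785 + i \sqrt{211422}$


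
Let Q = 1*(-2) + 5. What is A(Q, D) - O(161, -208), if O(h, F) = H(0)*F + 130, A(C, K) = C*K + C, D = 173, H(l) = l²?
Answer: 392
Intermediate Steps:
Q = 3 (Q = -2 + 5 = 3)
A(C, K) = C + C*K
O(h, F) = 130 (O(h, F) = 0²*F + 130 = 0*F + 130 = 0 + 130 = 130)
A(Q, D) - O(161, -208) = 3*(1 + 173) - 1*130 = 3*174 - 130 = 522 - 130 = 392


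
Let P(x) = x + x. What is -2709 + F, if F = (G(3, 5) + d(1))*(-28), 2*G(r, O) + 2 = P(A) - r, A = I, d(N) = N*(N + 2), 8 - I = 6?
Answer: -2779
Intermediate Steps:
I = 2 (I = 8 - 1*6 = 8 - 6 = 2)
d(N) = N*(2 + N)
A = 2
P(x) = 2*x
G(r, O) = 1 - r/2 (G(r, O) = -1 + (2*2 - r)/2 = -1 + (4 - r)/2 = -1 + (2 - r/2) = 1 - r/2)
F = -70 (F = ((1 - ½*3) + 1*(2 + 1))*(-28) = ((1 - 3/2) + 1*3)*(-28) = (-½ + 3)*(-28) = (5/2)*(-28) = -70)
-2709 + F = -2709 - 70 = -2779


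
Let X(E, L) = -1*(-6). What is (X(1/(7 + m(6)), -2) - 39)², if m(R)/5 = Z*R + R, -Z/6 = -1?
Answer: 1089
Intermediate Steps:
Z = 6 (Z = -6*(-1) = 6)
m(R) = 35*R (m(R) = 5*(6*R + R) = 5*(7*R) = 35*R)
X(E, L) = 6
(X(1/(7 + m(6)), -2) - 39)² = (6 - 39)² = (-33)² = 1089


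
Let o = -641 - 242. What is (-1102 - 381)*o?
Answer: 1309489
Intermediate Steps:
o = -883
(-1102 - 381)*o = (-1102 - 381)*(-883) = -1483*(-883) = 1309489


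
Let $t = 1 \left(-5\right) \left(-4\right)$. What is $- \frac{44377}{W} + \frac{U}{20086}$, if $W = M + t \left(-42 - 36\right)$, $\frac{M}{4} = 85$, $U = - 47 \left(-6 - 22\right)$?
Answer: $\frac{446480971}{12252460} \approx 36.44$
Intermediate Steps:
$U = 1316$ ($U = \left(-47\right) \left(-28\right) = 1316$)
$M = 340$ ($M = 4 \cdot 85 = 340$)
$t = 20$ ($t = \left(-5\right) \left(-4\right) = 20$)
$W = -1220$ ($W = 340 + 20 \left(-42 - 36\right) = 340 + 20 \left(-78\right) = 340 - 1560 = -1220$)
$- \frac{44377}{W} + \frac{U}{20086} = - \frac{44377}{-1220} + \frac{1316}{20086} = \left(-44377\right) \left(- \frac{1}{1220}\right) + 1316 \cdot \frac{1}{20086} = \frac{44377}{1220} + \frac{658}{10043} = \frac{446480971}{12252460}$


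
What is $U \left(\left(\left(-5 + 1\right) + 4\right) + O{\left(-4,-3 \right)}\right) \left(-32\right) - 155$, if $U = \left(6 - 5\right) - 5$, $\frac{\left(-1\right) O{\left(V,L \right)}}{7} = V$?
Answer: $3429$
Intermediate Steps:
$O{\left(V,L \right)} = - 7 V$
$U = -4$ ($U = 1 - 5 = -4$)
$U \left(\left(\left(-5 + 1\right) + 4\right) + O{\left(-4,-3 \right)}\right) \left(-32\right) - 155 = - 4 \left(\left(\left(-5 + 1\right) + 4\right) - -28\right) \left(-32\right) - 155 = - 4 \left(\left(-4 + 4\right) + 28\right) \left(-32\right) - 155 = - 4 \left(0 + 28\right) \left(-32\right) - 155 = \left(-4\right) 28 \left(-32\right) - 155 = \left(-112\right) \left(-32\right) - 155 = 3584 - 155 = 3429$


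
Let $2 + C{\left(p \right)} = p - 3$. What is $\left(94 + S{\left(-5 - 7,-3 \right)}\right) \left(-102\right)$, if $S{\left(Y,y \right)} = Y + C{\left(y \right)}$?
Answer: $-7548$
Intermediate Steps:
$C{\left(p \right)} = -5 + p$ ($C{\left(p \right)} = -2 + \left(p - 3\right) = -2 + \left(-3 + p\right) = -5 + p$)
$S{\left(Y,y \right)} = -5 + Y + y$ ($S{\left(Y,y \right)} = Y + \left(-5 + y\right) = -5 + Y + y$)
$\left(94 + S{\left(-5 - 7,-3 \right)}\right) \left(-102\right) = \left(94 - 20\right) \left(-102\right) = 74 \left(-102\right) = -7548$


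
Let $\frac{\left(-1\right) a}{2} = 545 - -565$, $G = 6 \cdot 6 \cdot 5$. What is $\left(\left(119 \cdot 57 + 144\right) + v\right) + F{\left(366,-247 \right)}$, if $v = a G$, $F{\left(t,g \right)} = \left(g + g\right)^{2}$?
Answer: $-148637$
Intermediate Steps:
$F{\left(t,g \right)} = 4 g^{2}$ ($F{\left(t,g \right)} = \left(2 g\right)^{2} = 4 g^{2}$)
$G = 180$ ($G = 36 \cdot 5 = 180$)
$a = -2220$ ($a = - 2 \left(545 - -565\right) = - 2 \left(545 + 565\right) = \left(-2\right) 1110 = -2220$)
$v = -399600$ ($v = \left(-2220\right) 180 = -399600$)
$\left(\left(119 \cdot 57 + 144\right) + v\right) + F{\left(366,-247 \right)} = \left(\left(119 \cdot 57 + 144\right) - 399600\right) + 4 \left(-247\right)^{2} = \left(\left(6783 + 144\right) - 399600\right) + 4 \cdot 61009 = \left(6927 - 399600\right) + 244036 = -392673 + 244036 = -148637$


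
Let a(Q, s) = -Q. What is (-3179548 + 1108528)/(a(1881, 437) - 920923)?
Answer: 517755/230701 ≈ 2.2443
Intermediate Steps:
(-3179548 + 1108528)/(a(1881, 437) - 920923) = (-3179548 + 1108528)/(-1*1881 - 920923) = -2071020/(-1881 - 920923) = -2071020/(-922804) = -2071020*(-1/922804) = 517755/230701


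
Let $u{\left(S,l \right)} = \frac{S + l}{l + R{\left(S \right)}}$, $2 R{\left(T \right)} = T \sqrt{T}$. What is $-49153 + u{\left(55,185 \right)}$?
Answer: $- \frac{19319497}{393} + \frac{352 \sqrt{55}}{393} \approx -49152.0$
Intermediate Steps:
$R{\left(T \right)} = \frac{T^{\frac{3}{2}}}{2}$ ($R{\left(T \right)} = \frac{T \sqrt{T}}{2} = \frac{T^{\frac{3}{2}}}{2}$)
$u{\left(S,l \right)} = \frac{S + l}{l + \frac{S^{\frac{3}{2}}}{2}}$
$-49153 + u{\left(55,185 \right)} = -49153 + \frac{2 \left(55 + 185\right)}{55^{\frac{3}{2}} + 2 \cdot 185} = -49153 + 2 \frac{1}{55 \sqrt{55} + 370} \cdot 240 = -49153 + 2 \frac{1}{370 + 55 \sqrt{55}} \cdot 240 = -49153 + \frac{480}{370 + 55 \sqrt{55}}$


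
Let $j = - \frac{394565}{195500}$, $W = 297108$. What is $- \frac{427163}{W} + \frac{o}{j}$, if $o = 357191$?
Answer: $- \frac{180412781763853}{1019377548} \approx -1.7698 \cdot 10^{5}$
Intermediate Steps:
$j = - \frac{3431}{1700}$ ($j = \left(-394565\right) \frac{1}{195500} = - \frac{3431}{1700} \approx -2.0182$)
$- \frac{427163}{W} + \frac{o}{j} = - \frac{427163}{297108} + \frac{357191}{- \frac{3431}{1700}} = \left(-427163\right) \frac{1}{297108} + 357191 \left(- \frac{1700}{3431}\right) = - \frac{427163}{297108} - \frac{607224700}{3431} = - \frac{180412781763853}{1019377548}$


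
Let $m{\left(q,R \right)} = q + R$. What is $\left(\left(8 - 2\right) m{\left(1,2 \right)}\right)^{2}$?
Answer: $324$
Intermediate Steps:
$m{\left(q,R \right)} = R + q$
$\left(\left(8 - 2\right) m{\left(1,2 \right)}\right)^{2} = \left(\left(8 - 2\right) \left(2 + 1\right)\right)^{2} = \left(\left(8 - 2\right) 3\right)^{2} = \left(6 \cdot 3\right)^{2} = 18^{2} = 324$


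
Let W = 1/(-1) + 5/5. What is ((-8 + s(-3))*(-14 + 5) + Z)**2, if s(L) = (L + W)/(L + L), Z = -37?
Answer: 3721/4 ≈ 930.25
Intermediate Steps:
W = 0 (W = 1*(-1) + 5*(1/5) = -1 + 1 = 0)
s(L) = 1/2 (s(L) = (L + 0)/(L + L) = L/((2*L)) = L*(1/(2*L)) = 1/2)
((-8 + s(-3))*(-14 + 5) + Z)**2 = ((-8 + 1/2)*(-14 + 5) - 37)**2 = (-15/2*(-9) - 37)**2 = (135/2 - 37)**2 = (61/2)**2 = 3721/4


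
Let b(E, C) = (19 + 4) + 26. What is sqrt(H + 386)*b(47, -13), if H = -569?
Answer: 49*I*sqrt(183) ≈ 662.86*I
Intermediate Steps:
b(E, C) = 49 (b(E, C) = 23 + 26 = 49)
sqrt(H + 386)*b(47, -13) = sqrt(-569 + 386)*49 = sqrt(-183)*49 = (I*sqrt(183))*49 = 49*I*sqrt(183)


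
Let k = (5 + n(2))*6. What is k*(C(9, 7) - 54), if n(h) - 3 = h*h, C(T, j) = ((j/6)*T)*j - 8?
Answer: 828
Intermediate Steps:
C(T, j) = -8 + T*j²/6 (C(T, j) = ((j*(⅙))*T)*j - 8 = ((j/6)*T)*j - 8 = (T*j/6)*j - 8 = T*j²/6 - 8 = -8 + T*j²/6)
n(h) = 3 + h² (n(h) = 3 + h*h = 3 + h²)
k = 72 (k = (5 + (3 + 2²))*6 = (5 + (3 + 4))*6 = (5 + 7)*6 = 12*6 = 72)
k*(C(9, 7) - 54) = 72*((-8 + (⅙)*9*7²) - 54) = 72*((-8 + (⅙)*9*49) - 54) = 72*((-8 + 147/2) - 54) = 72*(131/2 - 54) = 72*(23/2) = 828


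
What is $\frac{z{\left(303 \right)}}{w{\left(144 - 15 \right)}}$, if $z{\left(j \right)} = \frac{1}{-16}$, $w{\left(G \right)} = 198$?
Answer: $- \frac{1}{3168} \approx -0.00031566$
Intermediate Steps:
$z{\left(j \right)} = - \frac{1}{16}$
$\frac{z{\left(303 \right)}}{w{\left(144 - 15 \right)}} = - \frac{1}{16 \cdot 198} = \left(- \frac{1}{16}\right) \frac{1}{198} = - \frac{1}{3168}$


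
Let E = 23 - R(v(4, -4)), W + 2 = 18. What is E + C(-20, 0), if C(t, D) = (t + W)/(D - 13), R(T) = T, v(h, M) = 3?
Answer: 264/13 ≈ 20.308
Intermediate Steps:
W = 16 (W = -2 + 18 = 16)
C(t, D) = (16 + t)/(-13 + D) (C(t, D) = (t + 16)/(D - 13) = (16 + t)/(-13 + D))
E = 20 (E = 23 - 1*3 = 23 - 3 = 20)
E + C(-20, 0) = 20 + (16 - 20)/(-13 + 0) = 20 - 4/(-13) = 20 - 1/13*(-4) = 20 + 4/13 = 264/13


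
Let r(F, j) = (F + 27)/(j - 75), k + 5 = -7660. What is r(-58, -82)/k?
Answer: -31/1203405 ≈ -2.5760e-5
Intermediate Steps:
k = -7665 (k = -5 - 7660 = -7665)
r(F, j) = (27 + F)/(-75 + j)
r(-58, -82)/k = ((27 - 58)/(-75 - 82))/(-7665) = (-31/(-157))*(-1/7665) = -1/157*(-31)*(-1/7665) = (31/157)*(-1/7665) = -31/1203405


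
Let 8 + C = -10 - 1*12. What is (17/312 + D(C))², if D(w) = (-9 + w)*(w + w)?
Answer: 533041629409/97344 ≈ 5.4759e+6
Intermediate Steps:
C = -30 (C = -8 + (-10 - 1*12) = -8 + (-10 - 12) = -8 - 22 = -30)
D(w) = 2*w*(-9 + w) (D(w) = (-9 + w)*(2*w) = 2*w*(-9 + w))
(17/312 + D(C))² = (17/312 + 2*(-30)*(-9 - 30))² = (17*(1/312) + 2*(-30)*(-39))² = (17/312 + 2340)² = (730097/312)² = 533041629409/97344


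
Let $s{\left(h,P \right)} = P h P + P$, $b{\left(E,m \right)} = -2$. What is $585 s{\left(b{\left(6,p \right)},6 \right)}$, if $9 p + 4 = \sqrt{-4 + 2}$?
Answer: $-38610$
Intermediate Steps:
$p = - \frac{4}{9} + \frac{i \sqrt{2}}{9}$ ($p = - \frac{4}{9} + \frac{\sqrt{-4 + 2}}{9} = - \frac{4}{9} + \frac{\sqrt{-2}}{9} = - \frac{4}{9} + \frac{i \sqrt{2}}{9} \approx -0.44444 + 0.15713 i$)
$s{\left(h,P \right)} = P + h P^{2}$ ($s{\left(h,P \right)} = h P^{2} + P = P + h P^{2}$)
$585 s{\left(b{\left(6,p \right)},6 \right)} = 585 \cdot 6 \left(1 + 6 \left(-2\right)\right) = 585 \cdot 6 \left(1 - 12\right) = 585 \cdot 6 \left(-11\right) = 585 \left(-66\right) = -38610$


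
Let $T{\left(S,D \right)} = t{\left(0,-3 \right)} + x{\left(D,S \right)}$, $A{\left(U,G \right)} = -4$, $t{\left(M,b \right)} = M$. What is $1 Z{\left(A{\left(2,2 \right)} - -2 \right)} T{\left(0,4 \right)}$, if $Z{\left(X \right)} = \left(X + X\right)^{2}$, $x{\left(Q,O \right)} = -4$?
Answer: $-64$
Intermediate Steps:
$T{\left(S,D \right)} = -4$ ($T{\left(S,D \right)} = 0 - 4 = -4$)
$Z{\left(X \right)} = 4 X^{2}$ ($Z{\left(X \right)} = \left(2 X\right)^{2} = 4 X^{2}$)
$1 Z{\left(A{\left(2,2 \right)} - -2 \right)} T{\left(0,4 \right)} = 1 \cdot 4 \left(-4 - -2\right)^{2} \left(-4\right) = 1 \cdot 4 \left(-4 + 2\right)^{2} \left(-4\right) = 1 \cdot 4 \left(-2\right)^{2} \left(-4\right) = 1 \cdot 4 \cdot 4 \left(-4\right) = 1 \cdot 16 \left(-4\right) = 16 \left(-4\right) = -64$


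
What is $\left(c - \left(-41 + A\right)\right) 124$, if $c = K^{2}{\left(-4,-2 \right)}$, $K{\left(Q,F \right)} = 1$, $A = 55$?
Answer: $-1612$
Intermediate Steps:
$c = 1$ ($c = 1^{2} = 1$)
$\left(c - \left(-41 + A\right)\right) 124 = \left(1 + \left(41 - 55\right)\right) 124 = \left(1 - 14\right) 124 = \left(-13\right) 124 = -1612$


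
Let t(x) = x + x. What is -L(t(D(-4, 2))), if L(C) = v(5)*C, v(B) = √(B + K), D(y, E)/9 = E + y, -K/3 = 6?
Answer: 36*I*√13 ≈ 129.8*I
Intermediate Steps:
K = -18 (K = -3*6 = -18)
D(y, E) = 9*E + 9*y (D(y, E) = 9*(E + y) = 9*E + 9*y)
t(x) = 2*x
v(B) = √(-18 + B) (v(B) = √(B - 18) = √(-18 + B))
L(C) = I*C*√13 (L(C) = √(-18 + 5)*C = √(-13)*C = (I*√13)*C = I*C*√13)
-L(t(D(-4, 2))) = -I*2*(9*2 + 9*(-4))*√13 = -I*2*(18 - 36)*√13 = -I*2*(-18)*√13 = -I*(-36)*√13 = -(-36)*I*√13 = 36*I*√13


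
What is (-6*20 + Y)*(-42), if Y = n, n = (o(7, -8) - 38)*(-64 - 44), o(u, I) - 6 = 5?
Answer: -117432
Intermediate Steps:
o(u, I) = 11 (o(u, I) = 6 + 5 = 11)
n = 2916 (n = (11 - 38)*(-64 - 44) = -27*(-108) = 2916)
Y = 2916
(-6*20 + Y)*(-42) = (-6*20 + 2916)*(-42) = (-120 + 2916)*(-42) = 2796*(-42) = -117432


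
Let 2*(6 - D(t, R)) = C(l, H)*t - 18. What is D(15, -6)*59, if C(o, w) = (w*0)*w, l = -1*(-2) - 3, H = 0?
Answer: 885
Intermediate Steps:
l = -1 (l = 2 - 3 = -1)
C(o, w) = 0 (C(o, w) = 0*w = 0)
D(t, R) = 15 (D(t, R) = 6 - (0*t - 18)/2 = 6 - (0 - 18)/2 = 6 - 1/2*(-18) = 6 + 9 = 15)
D(15, -6)*59 = 15*59 = 885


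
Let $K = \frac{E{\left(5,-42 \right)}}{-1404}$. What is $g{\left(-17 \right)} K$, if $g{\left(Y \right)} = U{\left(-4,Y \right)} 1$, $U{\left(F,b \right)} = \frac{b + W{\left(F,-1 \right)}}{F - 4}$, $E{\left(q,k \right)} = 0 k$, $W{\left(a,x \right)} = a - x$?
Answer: $0$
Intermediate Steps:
$E{\left(q,k \right)} = 0$
$K = 0$ ($K = \frac{0}{-1404} = 0 \left(- \frac{1}{1404}\right) = 0$)
$U{\left(F,b \right)} = \frac{1 + F + b}{-4 + F}$ ($U{\left(F,b \right)} = \frac{b + \left(F - -1\right)}{F - 4} = \frac{b + \left(F + 1\right)}{-4 + F} = \frac{b + \left(1 + F\right)}{-4 + F} = \frac{1 + F + b}{-4 + F}$)
$g{\left(Y \right)} = \frac{3}{8} - \frac{Y}{8}$ ($g{\left(Y \right)} = \frac{1 - 4 + Y}{-4 - 4} \cdot 1 = \frac{-3 + Y}{-8} \cdot 1 = - \frac{-3 + Y}{8} \cdot 1 = \left(\frac{3}{8} - \frac{Y}{8}\right) 1 = \frac{3}{8} - \frac{Y}{8}$)
$g{\left(-17 \right)} K = \left(\frac{3}{8} - - \frac{17}{8}\right) 0 = \left(\frac{3}{8} + \frac{17}{8}\right) 0 = \frac{5}{2} \cdot 0 = 0$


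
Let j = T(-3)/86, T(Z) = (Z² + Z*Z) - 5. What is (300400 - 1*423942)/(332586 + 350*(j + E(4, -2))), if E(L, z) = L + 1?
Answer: -5312306/14378723 ≈ -0.36946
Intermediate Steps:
E(L, z) = 1 + L
T(Z) = -5 + 2*Z² (T(Z) = (Z² + Z²) - 5 = 2*Z² - 5 = -5 + 2*Z²)
j = 13/86 (j = (-5 + 2*(-3)²)/86 = (-5 + 2*9)*(1/86) = (-5 + 18)*(1/86) = 13*(1/86) = 13/86 ≈ 0.15116)
(300400 - 1*423942)/(332586 + 350*(j + E(4, -2))) = (300400 - 1*423942)/(332586 + 350*(13/86 + (1 + 4))) = (300400 - 423942)/(332586 + 350*(13/86 + 5)) = -123542/(332586 + 350*(443/86)) = -123542/(332586 + 77525/43) = -123542/14378723/43 = -123542*43/14378723 = -5312306/14378723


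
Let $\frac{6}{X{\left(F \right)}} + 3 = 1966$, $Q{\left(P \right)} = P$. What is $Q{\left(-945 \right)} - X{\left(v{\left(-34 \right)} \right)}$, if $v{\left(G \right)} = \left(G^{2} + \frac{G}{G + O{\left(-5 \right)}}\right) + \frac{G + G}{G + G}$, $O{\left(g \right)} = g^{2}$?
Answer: $- \frac{1855041}{1963} \approx -945.0$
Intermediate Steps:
$v{\left(G \right)} = 1 + G^{2} + \frac{G}{25 + G}$ ($v{\left(G \right)} = \left(G^{2} + \frac{G}{G + \left(-5\right)^{2}}\right) + \frac{G + G}{G + G} = \left(G^{2} + \frac{G}{G + 25}\right) + \frac{2 G}{2 G} = \left(G^{2} + \frac{G}{25 + G}\right) + 2 G \frac{1}{2 G} = \left(G^{2} + \frac{G}{25 + G}\right) + 1 = 1 + G^{2} + \frac{G}{25 + G}$)
$X{\left(F \right)} = \frac{6}{1963}$ ($X{\left(F \right)} = \frac{6}{-3 + 1966} = \frac{6}{1963}$)
$Q{\left(-945 \right)} - X{\left(v{\left(-34 \right)} \right)} = -945 - \frac{6}{1963} = - \frac{1855041}{1963}$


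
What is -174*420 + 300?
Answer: -72780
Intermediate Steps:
-174*420 + 300 = -73080 + 300 = -72780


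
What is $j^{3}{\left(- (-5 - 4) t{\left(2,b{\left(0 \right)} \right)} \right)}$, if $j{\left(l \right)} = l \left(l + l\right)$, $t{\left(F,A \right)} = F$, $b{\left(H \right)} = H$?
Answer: $272097792$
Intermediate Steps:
$j{\left(l \right)} = 2 l^{2}$ ($j{\left(l \right)} = l 2 l = 2 l^{2}$)
$j^{3}{\left(- (-5 - 4) t{\left(2,b{\left(0 \right)} \right)} \right)} = \left(2 \left(- (-5 - 4) 2\right)^{2}\right)^{3} = \left(2 \left(\left(-1\right) \left(-9\right) 2\right)^{2}\right)^{3} = \left(2 \left(9 \cdot 2\right)^{2}\right)^{3} = \left(2 \cdot 18^{2}\right)^{3} = \left(2 \cdot 324\right)^{3} = 648^{3} = 272097792$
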